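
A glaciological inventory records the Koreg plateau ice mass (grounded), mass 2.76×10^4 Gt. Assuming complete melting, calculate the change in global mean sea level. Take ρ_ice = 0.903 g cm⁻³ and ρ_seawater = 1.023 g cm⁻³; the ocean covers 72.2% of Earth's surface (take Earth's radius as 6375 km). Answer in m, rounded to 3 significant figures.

Koreg: 2.76×10^4 Gt = 2.760×10^16 kg; dividing by ρ_w = 1.023 g cm⁻³ = 1023 kg m⁻³ gives 2.698×10^13 m³ of water.
Spread over 3.69×10^14 m² of ocean, Δh = 2.698×10^13 / 3.69×10^14 = 0.0732 m.

≈ 0.0732 m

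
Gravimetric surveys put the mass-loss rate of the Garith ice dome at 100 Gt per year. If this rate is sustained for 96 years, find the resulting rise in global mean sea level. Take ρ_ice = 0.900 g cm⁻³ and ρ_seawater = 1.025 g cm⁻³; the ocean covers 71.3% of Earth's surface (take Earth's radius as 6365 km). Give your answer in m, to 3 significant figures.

≈ 0.0258 m

Total mass lost = 100 Gt/yr × 96 yr = 9600 Gt = 9.600×10^15 kg.
ρ_w = 1.025 g cm⁻³ = 1025 kg m⁻³, so water volume = 9.600×10^15 / 1025 = 9.366×10^12 m³.
Δh = 9.366×10^12 / 3.63×10^14 = 0.0258 m.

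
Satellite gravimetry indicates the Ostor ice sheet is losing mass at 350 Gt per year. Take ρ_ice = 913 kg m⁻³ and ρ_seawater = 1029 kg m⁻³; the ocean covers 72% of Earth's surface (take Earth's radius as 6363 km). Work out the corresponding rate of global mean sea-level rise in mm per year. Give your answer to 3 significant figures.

≈ 0.929 mm/yr

ρ_w = 1029 kg m⁻³. Annual water volume added = 350 Gt / ρ_w = 3.500×10^14 kg / 1029 kg m⁻³ = 3.401×10^11 m³.
Δh per year = 3.401×10^11 / 3.66×10^14 = 9.29×10^-4 m = 0.929 mm.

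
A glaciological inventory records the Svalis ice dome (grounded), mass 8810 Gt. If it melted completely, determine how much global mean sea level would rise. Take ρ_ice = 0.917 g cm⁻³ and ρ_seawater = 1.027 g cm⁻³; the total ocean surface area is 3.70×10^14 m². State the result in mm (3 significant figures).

≈ 23.2 mm

Svalis: 8810 Gt = 8.810×10^15 kg; dividing by ρ_w = 1.027 g cm⁻³ = 1027 kg m⁻³ gives 8.578×10^12 m³ of water.
Spread over 3.70×10^14 m² of ocean, Δh = 8.578×10^12 / 3.70×10^14 = 0.0232 m = 23.2 mm.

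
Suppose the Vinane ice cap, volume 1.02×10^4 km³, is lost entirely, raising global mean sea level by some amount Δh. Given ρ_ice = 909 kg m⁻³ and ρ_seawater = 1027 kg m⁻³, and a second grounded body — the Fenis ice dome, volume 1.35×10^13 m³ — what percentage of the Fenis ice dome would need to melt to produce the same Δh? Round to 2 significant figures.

≈ 76 %

Equal sea-level rise means equal mass of meltwater, i.e. equal mass of ice lost.
Ice mass of Vinane: 9.272×10^15 kg; ice mass of Fenis: 1.227×10^16 kg.
Fraction required = 9.272×10^15 / 1.227×10^16 = 0.756 → 76 %.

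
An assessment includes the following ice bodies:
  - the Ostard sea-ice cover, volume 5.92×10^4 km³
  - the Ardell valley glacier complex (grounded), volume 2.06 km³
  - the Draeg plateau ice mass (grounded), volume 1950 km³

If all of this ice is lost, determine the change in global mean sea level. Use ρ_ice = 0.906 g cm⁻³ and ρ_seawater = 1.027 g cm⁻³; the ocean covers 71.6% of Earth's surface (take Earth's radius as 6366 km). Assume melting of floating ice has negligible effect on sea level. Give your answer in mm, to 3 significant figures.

The Ostard sea-ice cover is floating and already displaces its own weight of water, so its melt adds essentially nothing to sea level.
Ardell: 2.06 km³ × (906/1027) = 1.817 km³ of water.
Draeg: 1950 km³ × (906/1027) = 1720 km³ of water.
Total added water ≈ 1.722×10^12 m³ over 3.65×10^14 m² → Δh = 4.72×10^-3 m = 4.72 mm.

≈ 4.72 mm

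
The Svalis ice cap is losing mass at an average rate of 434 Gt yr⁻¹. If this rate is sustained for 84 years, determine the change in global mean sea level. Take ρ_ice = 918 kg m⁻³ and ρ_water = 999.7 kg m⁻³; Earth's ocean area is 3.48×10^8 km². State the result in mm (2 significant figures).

≈ 100 mm

Total mass lost = 434 Gt/yr × 84 yr = 3.646×10^4 Gt = 3.646×10^16 kg.
ρ_w = 999.7 kg m⁻³, so water volume = 3.646×10^16 / 999.7 = 3.647×10^13 m³.
Δh = 3.647×10^13 / 3.48×10^14 = 0.105 m = 100 mm.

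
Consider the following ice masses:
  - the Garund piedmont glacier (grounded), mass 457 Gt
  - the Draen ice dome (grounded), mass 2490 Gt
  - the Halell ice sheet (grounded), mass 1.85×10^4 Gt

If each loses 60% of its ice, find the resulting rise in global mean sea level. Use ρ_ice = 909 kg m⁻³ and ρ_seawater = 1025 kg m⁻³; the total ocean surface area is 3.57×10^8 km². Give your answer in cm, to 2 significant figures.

Garund: 0.6 × 457 Gt = 2.742×10^14 kg; dividing by ρ_w = 1025 kg m⁻³ gives 2.675×10^11 m³ of water.
Draen: 0.6 × 2490 Gt = 1.494×10^15 kg; dividing by ρ_w = 1025 kg m⁻³ gives 1.458×10^12 m³ of water.
Halell: 0.6 × 1.85×10^4 Gt = 1.110×10^16 kg; dividing by ρ_w = 1025 kg m⁻³ gives 1.083×10^13 m³ of water.
Total added water ≈ 1.255×10^13 m³ over 3.57×10^14 m² → Δh = 0.0352 m = 3.5 cm.

≈ 3.5 cm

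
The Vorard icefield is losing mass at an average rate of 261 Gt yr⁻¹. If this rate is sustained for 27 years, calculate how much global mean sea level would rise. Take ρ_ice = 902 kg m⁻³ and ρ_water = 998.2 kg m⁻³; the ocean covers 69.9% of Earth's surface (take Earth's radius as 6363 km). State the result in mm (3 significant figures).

Total mass lost = 261 Gt/yr × 27 yr = 7047 Gt = 7.047×10^15 kg.
ρ_w = 998.2 kg m⁻³, so water volume = 7.047×10^15 / 998.2 = 7.060×10^12 m³.
Δh = 7.060×10^12 / 3.56×10^14 = 0.0199 m = 19.9 mm.

≈ 19.9 mm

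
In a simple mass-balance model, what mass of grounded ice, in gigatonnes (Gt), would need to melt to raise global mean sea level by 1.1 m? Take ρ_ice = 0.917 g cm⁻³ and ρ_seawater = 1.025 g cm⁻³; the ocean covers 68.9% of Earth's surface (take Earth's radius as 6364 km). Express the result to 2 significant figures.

≈ 4.0×10^5 Gt

Required water volume = Δh × A = 1.1 m × 3.51×10^14 m² = 3.857×10^14 m³.
ρ_w = 1.025 g cm⁻³ = 1025 kg m⁻³, so the mass of water = 3.857×10^14 m³ × 1025 kg m⁻³ = 3.954×10^17 kg = 4.0×10^5 Gt (and the same mass of ice, by conservation).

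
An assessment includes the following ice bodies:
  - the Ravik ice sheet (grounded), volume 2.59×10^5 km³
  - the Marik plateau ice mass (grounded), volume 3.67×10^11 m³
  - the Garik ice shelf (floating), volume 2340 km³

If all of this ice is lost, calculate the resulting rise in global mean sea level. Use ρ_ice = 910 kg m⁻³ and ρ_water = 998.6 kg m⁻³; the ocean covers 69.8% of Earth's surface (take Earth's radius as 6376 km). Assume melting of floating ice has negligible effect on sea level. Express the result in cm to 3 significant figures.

Ravik: 2.59×10^5 km³ × (910/998.6) = 2.360×10^5 km³ of water.
Marik: 3.67×10^11 m³ × (910/998.6) = 3.344×10^11 m³ of water.
The Garik ice shelf is floating and already displaces its own weight of water, so its melt adds essentially nothing to sea level.
Total added water ≈ 2.364×10^14 m³ over 3.57×10^14 m² → Δh = 0.663 m = 66.3 cm.

≈ 66.3 cm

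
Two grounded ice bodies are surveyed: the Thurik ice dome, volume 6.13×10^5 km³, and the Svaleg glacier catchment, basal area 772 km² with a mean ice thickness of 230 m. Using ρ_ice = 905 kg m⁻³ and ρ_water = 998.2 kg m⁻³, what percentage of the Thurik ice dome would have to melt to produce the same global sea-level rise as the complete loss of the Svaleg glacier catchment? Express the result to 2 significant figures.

Equal sea-level rise means equal mass of meltwater, i.e. equal mass of ice lost.
Ice mass of Svaleg: 1.607×10^14 kg; ice mass of Thurik: 5.548×10^17 kg.
Fraction required = 1.607×10^14 / 5.548×10^17 = 2.90×10^-4 → 0.029 %.

≈ 0.029 %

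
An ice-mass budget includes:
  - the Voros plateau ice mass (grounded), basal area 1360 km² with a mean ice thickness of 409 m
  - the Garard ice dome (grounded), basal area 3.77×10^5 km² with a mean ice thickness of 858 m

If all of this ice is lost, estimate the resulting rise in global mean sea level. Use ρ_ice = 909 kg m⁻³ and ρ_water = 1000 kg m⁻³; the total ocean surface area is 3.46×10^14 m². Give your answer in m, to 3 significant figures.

Voros: ice volume = 1360 km² × 409 m = 556.2 km³; 556.2 × (909/1000) = 505.6 km³ of water.
Garard: ice volume = 3.77×10^5 km² × 858 m = 3.235×10^5 km³; 3.235×10^5 × (909/1000) = 2.940×10^5 km³ of water.
Total added water ≈ 2.945×10^14 m³ over 3.46×10^14 m² → Δh = 0.851 m.

≈ 0.851 m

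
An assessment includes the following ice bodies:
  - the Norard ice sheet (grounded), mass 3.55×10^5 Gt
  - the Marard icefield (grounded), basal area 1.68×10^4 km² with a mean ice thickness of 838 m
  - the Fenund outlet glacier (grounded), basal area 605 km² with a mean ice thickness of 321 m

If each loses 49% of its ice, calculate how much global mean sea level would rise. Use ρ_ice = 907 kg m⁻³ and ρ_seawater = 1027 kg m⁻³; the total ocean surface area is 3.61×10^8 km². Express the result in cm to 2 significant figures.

≈ 49 cm

Norard: 0.49 × 3.55×10^5 Gt = 1.740×10^17 kg; dividing by ρ_w = 1027 kg m⁻³ gives 1.694×10^14 m³ of water.
Marard: ice volume = 1.68×10^4 km² × 838 m = 1.408×10^4 km³; 0.49 × 1.408×10^4 × (907/1027) = 6092 km³ of water.
Fenund: ice volume = 605 km² × 321 m = 194.2 km³; 0.49 × 194.2 × (907/1027) = 84.04 km³ of water.
Total added water ≈ 1.756×10^14 m³ over 3.61×10^14 m² → Δh = 0.486 m = 49 cm.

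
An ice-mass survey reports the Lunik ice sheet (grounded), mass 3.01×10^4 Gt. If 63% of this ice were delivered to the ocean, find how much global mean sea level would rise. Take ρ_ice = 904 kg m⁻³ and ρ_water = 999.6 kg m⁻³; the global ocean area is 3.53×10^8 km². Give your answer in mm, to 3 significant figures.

Lunik: 0.63 × 3.01×10^4 Gt = 1.896×10^16 kg; dividing by ρ_w = 999.6 kg m⁻³ gives 1.897×10^13 m³ of water.
Spread over 3.53×10^14 m² of ocean, Δh = 1.897×10^13 / 3.53×10^14 = 0.0537 m = 53.7 mm.

≈ 53.7 mm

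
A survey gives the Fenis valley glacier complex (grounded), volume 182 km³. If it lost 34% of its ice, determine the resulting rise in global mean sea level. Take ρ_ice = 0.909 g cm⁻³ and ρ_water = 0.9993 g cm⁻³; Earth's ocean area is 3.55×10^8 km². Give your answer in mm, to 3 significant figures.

≈ 0.159 mm

Fenis: 0.34 × 182 km³ × (909/999.3) = 56.29 km³ of water.
Spread over 3.55×10^14 m² of ocean, Δh = 5.629×10^10 / 3.55×10^14 = 1.59×10^-4 m = 0.159 mm.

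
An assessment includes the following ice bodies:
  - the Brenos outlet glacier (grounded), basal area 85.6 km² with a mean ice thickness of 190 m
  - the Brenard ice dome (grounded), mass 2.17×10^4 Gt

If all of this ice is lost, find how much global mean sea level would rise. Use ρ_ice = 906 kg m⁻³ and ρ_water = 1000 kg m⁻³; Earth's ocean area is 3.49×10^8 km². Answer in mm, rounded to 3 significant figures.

≈ 62.2 mm

Brenos: ice volume = 85.6 km² × 190 m = 16.26 km³; 16.26 × (906/1000) = 14.74 km³ of water.
Brenard: 2.17×10^4 Gt = 2.170×10^16 kg; dividing by ρ_w = 1000 kg m⁻³ gives 2.170×10^13 m³ of water.
Total added water ≈ 2.171×10^13 m³ over 3.49×10^14 m² → Δh = 0.0622 m = 62.2 mm.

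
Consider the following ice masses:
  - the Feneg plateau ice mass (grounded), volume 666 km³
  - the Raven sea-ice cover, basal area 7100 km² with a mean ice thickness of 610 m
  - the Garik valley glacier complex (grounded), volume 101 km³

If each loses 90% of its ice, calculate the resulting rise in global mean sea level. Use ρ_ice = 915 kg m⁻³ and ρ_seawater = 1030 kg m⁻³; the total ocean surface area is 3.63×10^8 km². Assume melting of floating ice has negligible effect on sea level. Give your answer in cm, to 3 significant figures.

Feneg: 0.9 × 666 km³ × (915/1030) = 532.5 km³ of water.
The Raven sea-ice cover is floating and already displaces its own weight of water, so its melt adds essentially nothing to sea level.
Garik: 0.9 × 101 km³ × (915/1030) = 80.75 km³ of water.
Total added water ≈ 6.132×10^11 m³ over 3.63×10^14 m² → Δh = 1.69×10^-3 m = 0.169 cm.

≈ 0.169 cm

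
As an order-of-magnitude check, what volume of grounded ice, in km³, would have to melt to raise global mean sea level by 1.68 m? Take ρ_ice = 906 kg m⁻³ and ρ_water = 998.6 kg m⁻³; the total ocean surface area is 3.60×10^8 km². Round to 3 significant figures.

Required water volume = Δh × A = 1.68 m × 3.60×10^14 m² = 6.048×10^14 m³ = 6.048×10^5 km³.
Ice volume = water volume × ρ_w/ρ_ice = 6.048×10^5 × 998.6/906 = 6.67×10^5 km³.

≈ 6.67×10^5 km³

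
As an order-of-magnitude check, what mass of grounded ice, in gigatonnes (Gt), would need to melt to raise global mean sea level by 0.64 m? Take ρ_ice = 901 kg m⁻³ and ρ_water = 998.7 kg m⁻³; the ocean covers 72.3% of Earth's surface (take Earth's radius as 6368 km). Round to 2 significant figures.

≈ 2.4×10^5 Gt

Required water volume = Δh × A = 0.64 m × 3.68×10^14 m² = 2.358×10^14 m³.
ρ_w = 998.7 kg m⁻³, so the mass of water = 2.358×10^14 m³ × 998.7 kg m⁻³ = 2.355×10^17 kg = 2.4×10^5 Gt (and the same mass of ice, by conservation).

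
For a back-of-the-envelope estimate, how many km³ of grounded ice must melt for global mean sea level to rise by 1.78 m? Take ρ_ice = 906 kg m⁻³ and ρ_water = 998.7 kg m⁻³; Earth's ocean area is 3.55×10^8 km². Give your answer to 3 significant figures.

≈ 6.97×10^5 km³

Required water volume = Δh × A = 1.78 m × 3.55×10^14 m² = 6.319×10^14 m³ = 6.319×10^5 km³.
Ice volume = water volume × ρ_w/ρ_ice = 6.319×10^5 × 998.7/906 = 6.97×10^5 km³.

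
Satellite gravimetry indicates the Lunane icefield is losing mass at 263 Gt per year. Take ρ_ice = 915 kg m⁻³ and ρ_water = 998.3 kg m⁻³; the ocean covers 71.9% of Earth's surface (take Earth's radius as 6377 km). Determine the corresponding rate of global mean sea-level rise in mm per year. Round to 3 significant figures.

ρ_w = 998.3 kg m⁻³. Annual water volume added = 263 Gt / ρ_w = 2.630×10^14 kg / 998.3 kg m⁻³ = 2.634×10^11 m³.
Δh per year = 2.634×10^11 / 3.67×10^14 = 7.17×10^-4 m = 0.717 mm.

≈ 0.717 mm/yr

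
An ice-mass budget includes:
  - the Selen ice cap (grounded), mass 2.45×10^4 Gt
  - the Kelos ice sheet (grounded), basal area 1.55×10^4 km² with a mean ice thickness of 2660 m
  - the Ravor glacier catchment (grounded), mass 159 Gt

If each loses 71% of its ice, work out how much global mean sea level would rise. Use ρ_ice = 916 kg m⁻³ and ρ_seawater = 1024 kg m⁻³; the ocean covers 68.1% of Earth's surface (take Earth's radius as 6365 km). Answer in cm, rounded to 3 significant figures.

Selen: 0.71 × 2.45×10^4 Gt = 1.740×10^16 kg; dividing by ρ_w = 1024 kg m⁻³ gives 1.699×10^13 m³ of water.
Kelos: ice volume = 1.55×10^4 km² × 2660 m = 4.123×10^4 km³; 0.71 × 4.123×10^4 × (916/1024) = 2.619×10^4 km³ of water.
Ravor: 0.71 × 159 Gt = 1.129×10^14 kg; dividing by ρ_w = 1024 kg m⁻³ gives 1.102×10^11 m³ of water.
Total added water ≈ 4.328×10^13 m³ over 3.47×10^14 m² → Δh = 0.125 m = 12.5 cm.

≈ 12.5 cm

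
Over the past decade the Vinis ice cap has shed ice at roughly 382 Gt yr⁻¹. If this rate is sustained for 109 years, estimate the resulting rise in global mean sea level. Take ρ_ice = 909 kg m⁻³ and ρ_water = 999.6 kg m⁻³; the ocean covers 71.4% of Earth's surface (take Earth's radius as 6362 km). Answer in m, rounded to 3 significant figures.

Total mass lost = 382 Gt/yr × 109 yr = 4.164×10^4 Gt = 4.164×10^16 kg.
ρ_w = 999.6 kg m⁻³, so water volume = 4.164×10^16 / 999.6 = 4.165×10^13 m³.
Δh = 4.165×10^13 / 3.63×10^14 = 0.115 m.

≈ 0.115 m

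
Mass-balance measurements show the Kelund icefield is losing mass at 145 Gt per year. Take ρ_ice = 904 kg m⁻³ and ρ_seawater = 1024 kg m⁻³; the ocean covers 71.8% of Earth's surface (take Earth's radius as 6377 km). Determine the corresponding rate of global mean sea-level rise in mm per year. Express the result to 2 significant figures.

ρ_w = 1024 kg m⁻³. Annual water volume added = 145 Gt / ρ_w = 1.450×10^14 kg / 1024 kg m⁻³ = 1.416×10^11 m³.
Δh per year = 1.416×10^11 / 3.67×10^14 = 3.86×10^-4 m = 0.39 mm.

≈ 0.39 mm/yr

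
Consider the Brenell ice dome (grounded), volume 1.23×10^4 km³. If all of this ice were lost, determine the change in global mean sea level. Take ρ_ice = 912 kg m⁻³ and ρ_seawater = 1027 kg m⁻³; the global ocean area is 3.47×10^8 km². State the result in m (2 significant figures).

Brenell: 1.23×10^4 km³ × (912/1027) = 1.092×10^4 km³ of water.
Spread over 3.47×10^14 m² of ocean, Δh = 1.092×10^13 / 3.47×10^14 = 0.0315 m.

≈ 0.031 m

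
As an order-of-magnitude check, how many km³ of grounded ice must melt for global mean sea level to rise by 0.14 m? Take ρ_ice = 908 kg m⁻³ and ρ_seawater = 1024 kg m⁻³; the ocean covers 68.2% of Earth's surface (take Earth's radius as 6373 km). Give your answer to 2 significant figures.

Required water volume = Δh × A = 0.14 m × 3.48×10^14 m² = 4.873×10^13 m³ = 4.873×10^4 km³.
Ice volume = water volume × ρ_w/ρ_ice = 4.873×10^4 × 1024/908 = 5.5×10^4 km³.

≈ 5.5×10^4 km³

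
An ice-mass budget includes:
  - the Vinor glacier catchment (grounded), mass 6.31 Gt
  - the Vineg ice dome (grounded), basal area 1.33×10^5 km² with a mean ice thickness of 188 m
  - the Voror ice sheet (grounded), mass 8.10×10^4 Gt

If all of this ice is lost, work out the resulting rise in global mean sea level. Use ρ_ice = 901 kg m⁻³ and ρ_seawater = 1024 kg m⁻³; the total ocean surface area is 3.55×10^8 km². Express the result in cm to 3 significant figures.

≈ 28.5 cm

Vinor: 6.31 Gt = 6.310×10^12 kg; dividing by ρ_w = 1024 kg m⁻³ gives 6.162×10^9 m³ of water.
Vineg: ice volume = 1.33×10^5 km² × 188 m = 2.500×10^4 km³; 2.500×10^4 × (901/1024) = 2.200×10^4 km³ of water.
Voror: 8.10×10^4 Gt = 8.100×10^16 kg; dividing by ρ_w = 1024 kg m⁻³ gives 7.910×10^13 m³ of water.
Total added water ≈ 1.011×10^14 m³ over 3.55×10^14 m² → Δh = 0.285 m = 28.5 cm.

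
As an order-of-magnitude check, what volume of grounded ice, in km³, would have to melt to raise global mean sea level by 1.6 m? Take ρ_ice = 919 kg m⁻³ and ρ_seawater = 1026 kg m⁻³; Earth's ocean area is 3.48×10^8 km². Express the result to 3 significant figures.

Required water volume = Δh × A = 1.6 m × 3.48×10^14 m² = 5.568×10^14 m³ = 5.568×10^5 km³.
Ice volume = water volume × ρ_w/ρ_ice = 5.568×10^5 × 1026/919 = 6.22×10^5 km³.

≈ 6.22×10^5 km³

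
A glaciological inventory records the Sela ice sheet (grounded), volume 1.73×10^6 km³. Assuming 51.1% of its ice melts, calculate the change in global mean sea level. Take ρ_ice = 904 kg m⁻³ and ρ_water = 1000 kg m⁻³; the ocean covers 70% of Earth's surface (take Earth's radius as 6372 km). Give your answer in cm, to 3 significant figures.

Sela: 0.511 × 1.73×10^6 km³ × (904/1000) = 7.992×10^5 km³ of water.
Spread over 3.57×10^14 m² of ocean, Δh = 7.992×10^14 / 3.57×10^14 = 2.24 m = 224 cm.

≈ 224 cm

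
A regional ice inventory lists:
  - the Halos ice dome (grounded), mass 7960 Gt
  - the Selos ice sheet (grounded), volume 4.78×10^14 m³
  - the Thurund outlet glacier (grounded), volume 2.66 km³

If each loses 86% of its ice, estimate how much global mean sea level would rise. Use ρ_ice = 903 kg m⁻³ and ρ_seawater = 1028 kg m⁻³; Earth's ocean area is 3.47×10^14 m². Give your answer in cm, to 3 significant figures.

≈ 106 cm

Halos: 0.86 × 7960 Gt = 6.846×10^15 kg; dividing by ρ_w = 1028 kg m⁻³ gives 6.659×10^12 m³ of water.
Selos: 0.86 × 4.78×10^14 m³ × (903/1028) = 3.611×10^14 m³ of water.
Thurund: 0.86 × 2.66 km³ × (903/1028) = 2.009 km³ of water.
Total added water ≈ 3.678×10^14 m³ over 3.47×10^14 m² → Δh = 1.06 m = 106 cm.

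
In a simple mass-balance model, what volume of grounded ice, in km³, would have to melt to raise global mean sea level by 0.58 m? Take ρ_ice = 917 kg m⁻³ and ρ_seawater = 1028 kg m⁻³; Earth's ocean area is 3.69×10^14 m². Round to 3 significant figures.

≈ 2.40×10^5 km³

Required water volume = Δh × A = 0.58 m × 3.69×10^14 m² = 2.140×10^14 m³ = 2.140×10^5 km³.
Ice volume = water volume × ρ_w/ρ_ice = 2.140×10^5 × 1028/917 = 2.40×10^5 km³.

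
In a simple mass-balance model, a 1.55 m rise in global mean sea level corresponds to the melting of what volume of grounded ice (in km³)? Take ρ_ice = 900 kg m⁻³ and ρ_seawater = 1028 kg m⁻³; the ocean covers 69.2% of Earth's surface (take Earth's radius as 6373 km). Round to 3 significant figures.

≈ 6.25×10^5 km³

Required water volume = Δh × A = 1.55 m × 3.53×10^14 m² = 5.474×10^14 m³ = 5.474×10^5 km³.
Ice volume = water volume × ρ_w/ρ_ice = 5.474×10^5 × 1028/900 = 6.25×10^5 km³.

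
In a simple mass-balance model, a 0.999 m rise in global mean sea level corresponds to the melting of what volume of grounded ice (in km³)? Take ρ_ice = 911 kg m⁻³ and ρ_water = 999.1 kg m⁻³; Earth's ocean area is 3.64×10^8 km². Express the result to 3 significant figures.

Required water volume = Δh × A = 0.999 m × 3.64×10^14 m² = 3.636×10^14 m³ = 3.636×10^5 km³.
Ice volume = water volume × ρ_w/ρ_ice = 3.636×10^5 × 999.1/911 = 3.99×10^5 km³.

≈ 3.99×10^5 km³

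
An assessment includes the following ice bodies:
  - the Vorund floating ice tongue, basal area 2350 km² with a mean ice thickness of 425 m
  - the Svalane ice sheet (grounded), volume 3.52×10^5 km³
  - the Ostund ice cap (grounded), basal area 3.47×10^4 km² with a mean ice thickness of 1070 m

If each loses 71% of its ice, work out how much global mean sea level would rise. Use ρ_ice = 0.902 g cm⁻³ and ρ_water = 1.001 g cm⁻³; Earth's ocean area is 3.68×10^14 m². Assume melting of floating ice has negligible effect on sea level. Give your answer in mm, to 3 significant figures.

The Vorund floating ice tongue is floating and already displaces its own weight of water, so its melt adds essentially nothing to sea level.
Svalane: 0.71 × 3.52×10^5 km³ × (902/1001) = 2.252×10^5 km³ of water.
Ostund: ice volume = 3.47×10^4 km² × 1070 m = 3.713×10^4 km³; 0.71 × 3.713×10^4 × (902/1001) = 2.375×10^4 km³ of water.
Total added water ≈ 2.490×10^14 m³ over 3.68×10^14 m² → Δh = 0.677 m = 677 mm.

≈ 677 mm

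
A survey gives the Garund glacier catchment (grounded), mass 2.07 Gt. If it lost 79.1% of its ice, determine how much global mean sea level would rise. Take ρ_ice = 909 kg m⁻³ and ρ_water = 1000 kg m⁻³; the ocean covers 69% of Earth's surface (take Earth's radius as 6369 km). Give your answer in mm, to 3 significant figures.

≈ 4.66×10^-3 mm

Garund: 0.791 × 2.07 Gt = 1.637×10^12 kg; dividing by ρ_w = 1000 kg m⁻³ gives 1.637×10^9 m³ of water.
Spread over 3.52×10^14 m² of ocean, Δh = 1.637×10^9 / 3.52×10^14 = 4.66×10^-6 m = 4.66×10^-3 mm.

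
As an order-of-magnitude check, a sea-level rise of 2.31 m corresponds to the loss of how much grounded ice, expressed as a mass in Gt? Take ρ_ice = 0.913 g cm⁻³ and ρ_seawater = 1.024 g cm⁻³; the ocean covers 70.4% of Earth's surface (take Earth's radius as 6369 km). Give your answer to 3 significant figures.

Required water volume = Δh × A = 2.31 m × 3.59×10^14 m² = 8.290×10^14 m³.
ρ_w = 1.024 g cm⁻³ = 1024 kg m⁻³, so the mass of water = 8.290×10^14 m³ × 1024 kg m⁻³ = 8.489×10^17 kg = 8.49×10^5 Gt (and the same mass of ice, by conservation).

≈ 8.49×10^5 Gt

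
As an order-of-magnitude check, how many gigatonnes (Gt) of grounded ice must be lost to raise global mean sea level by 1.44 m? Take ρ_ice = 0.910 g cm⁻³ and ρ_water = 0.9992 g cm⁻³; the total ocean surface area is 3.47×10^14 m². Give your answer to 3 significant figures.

Required water volume = Δh × A = 1.44 m × 3.47×10^14 m² = 4.997×10^14 m³.
ρ_w = 0.9992 g cm⁻³ = 999.2 kg m⁻³, so the mass of water = 4.997×10^14 m³ × 999.2 kg m⁻³ = 4.993×10^17 kg = 4.99×10^5 Gt (and the same mass of ice, by conservation).

≈ 4.99×10^5 Gt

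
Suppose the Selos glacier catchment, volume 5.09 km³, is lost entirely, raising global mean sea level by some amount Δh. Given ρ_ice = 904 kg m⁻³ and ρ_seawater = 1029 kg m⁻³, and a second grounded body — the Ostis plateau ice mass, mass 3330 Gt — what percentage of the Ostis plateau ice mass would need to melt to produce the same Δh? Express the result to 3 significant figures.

≈ 0.138 %

Equal sea-level rise means equal mass of meltwater, i.e. equal mass of ice lost.
Ice mass of Selos: 4.601×10^12 kg; ice mass of Ostis: 3.330×10^15 kg.
Fraction required = 4.601×10^12 / 3.330×10^15 = 1.38×10^-3 → 0.138 %.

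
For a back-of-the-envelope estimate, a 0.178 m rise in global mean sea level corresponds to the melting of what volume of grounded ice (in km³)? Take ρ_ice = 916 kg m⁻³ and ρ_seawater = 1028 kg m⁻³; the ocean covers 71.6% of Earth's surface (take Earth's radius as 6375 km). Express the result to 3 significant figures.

≈ 7.30×10^4 km³

Required water volume = Δh × A = 0.178 m × 3.66×10^14 m² = 6.509×10^13 m³ = 6.509×10^4 km³.
Ice volume = water volume × ρ_w/ρ_ice = 6.509×10^4 × 1028/916 = 7.30×10^4 km³.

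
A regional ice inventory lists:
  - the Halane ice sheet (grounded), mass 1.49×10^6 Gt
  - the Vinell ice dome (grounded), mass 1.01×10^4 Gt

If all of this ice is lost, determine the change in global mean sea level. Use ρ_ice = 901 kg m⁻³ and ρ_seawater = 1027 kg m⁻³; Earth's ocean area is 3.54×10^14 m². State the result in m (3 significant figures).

≈ 4.13 m

Halane: 1.49×10^6 Gt = 1.490×10^18 kg; dividing by ρ_w = 1027 kg m⁻³ gives 1.451×10^15 m³ of water.
Vinell: 1.01×10^4 Gt = 1.010×10^16 kg; dividing by ρ_w = 1027 kg m⁻³ gives 9.834×10^12 m³ of water.
Total added water ≈ 1.461×10^15 m³ over 3.54×10^14 m² → Δh = 4.13 m.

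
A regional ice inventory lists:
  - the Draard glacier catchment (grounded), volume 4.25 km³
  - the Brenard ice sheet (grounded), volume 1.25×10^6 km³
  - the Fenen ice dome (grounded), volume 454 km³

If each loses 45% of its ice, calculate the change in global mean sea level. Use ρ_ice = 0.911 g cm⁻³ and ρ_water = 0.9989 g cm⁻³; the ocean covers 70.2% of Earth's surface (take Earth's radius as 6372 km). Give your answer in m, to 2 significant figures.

Draard: 0.45 × 4.25 km³ × (911/998.9) = 1.744 km³ of water.
Brenard: 0.45 × 1.25×10^6 km³ × (911/998.9) = 5.130×10^5 km³ of water.
Fenen: 0.45 × 454 km³ × (911/998.9) = 186.3 km³ of water.
Total added water ≈ 5.132×10^14 m³ over 3.58×10^14 m² → Δh = 1.43 m.

≈ 1.4 m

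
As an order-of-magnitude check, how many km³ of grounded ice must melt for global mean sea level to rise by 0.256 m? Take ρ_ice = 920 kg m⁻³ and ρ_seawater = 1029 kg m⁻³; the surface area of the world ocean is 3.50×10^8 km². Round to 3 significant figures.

Required water volume = Δh × A = 0.256 m × 3.50×10^14 m² = 8.960×10^13 m³ = 8.960×10^4 km³.
Ice volume = water volume × ρ_w/ρ_ice = 8.960×10^4 × 1029/920 = 1.00×10^5 km³.

≈ 1.00×10^5 km³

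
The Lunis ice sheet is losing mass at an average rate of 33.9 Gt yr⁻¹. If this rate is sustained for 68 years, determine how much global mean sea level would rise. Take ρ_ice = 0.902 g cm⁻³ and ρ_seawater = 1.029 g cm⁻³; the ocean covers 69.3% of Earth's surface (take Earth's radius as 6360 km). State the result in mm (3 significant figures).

Total mass lost = 33.9 Gt/yr × 68 yr = 2305 Gt = 2.305×10^15 kg.
ρ_w = 1.029 g cm⁻³ = 1029 kg m⁻³, so water volume = 2.305×10^15 / 1029 = 2.240×10^12 m³.
Δh = 2.240×10^12 / 3.52×10^14 = 6.36×10^-3 m = 6.36 mm.

≈ 6.36 mm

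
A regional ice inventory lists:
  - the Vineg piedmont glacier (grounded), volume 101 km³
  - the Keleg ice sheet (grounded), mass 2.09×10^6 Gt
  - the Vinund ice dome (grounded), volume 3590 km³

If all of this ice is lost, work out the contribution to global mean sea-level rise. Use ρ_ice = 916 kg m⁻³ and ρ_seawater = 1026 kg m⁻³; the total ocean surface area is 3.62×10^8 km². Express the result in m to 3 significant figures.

≈ 5.64 m

Vineg: 101 km³ × (916/1026) = 90.17 km³ of water.
Keleg: 2.09×10^6 Gt = 2.090×10^18 kg; dividing by ρ_w = 1026 kg m⁻³ gives 2.037×10^15 m³ of water.
Vinund: 3590 km³ × (916/1026) = 3205 km³ of water.
Total added water ≈ 2.040×10^15 m³ over 3.62×10^14 m² → Δh = 5.64 m.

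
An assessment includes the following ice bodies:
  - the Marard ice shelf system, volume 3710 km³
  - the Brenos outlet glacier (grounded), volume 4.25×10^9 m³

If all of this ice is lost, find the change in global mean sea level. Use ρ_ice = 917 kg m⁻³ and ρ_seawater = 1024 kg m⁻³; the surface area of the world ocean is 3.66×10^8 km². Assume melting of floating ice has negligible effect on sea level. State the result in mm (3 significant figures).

The Marard ice shelf system is floating and already displaces its own weight of water, so its melt adds essentially nothing to sea level.
Brenos: 4.25×10^9 m³ × (917/1024) = 3.806×10^9 m³ of water.
Total added water ≈ 3.806×10^9 m³ over 3.66×10^14 m² → Δh = 1.04×10^-5 m = 0.0104 mm.

≈ 0.0104 mm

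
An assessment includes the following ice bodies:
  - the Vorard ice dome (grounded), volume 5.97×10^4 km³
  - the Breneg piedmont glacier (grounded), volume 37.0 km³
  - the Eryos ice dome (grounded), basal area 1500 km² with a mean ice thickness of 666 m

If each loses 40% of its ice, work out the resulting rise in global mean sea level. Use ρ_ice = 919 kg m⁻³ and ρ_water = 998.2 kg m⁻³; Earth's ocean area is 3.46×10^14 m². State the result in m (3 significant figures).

Vorard: 0.4 × 5.97×10^4 km³ × (919/998.2) = 2.199×10^4 km³ of water.
Breneg: 0.4 × 37.0 km³ × (919/998.2) = 13.63 km³ of water.
Eryos: ice volume = 1500 km² × 666 m = 999.0 km³; 0.4 × 999.0 × (919/998.2) = 367.9 km³ of water.
Total added water ≈ 2.237×10^13 m³ over 3.46×10^14 m² → Δh = 0.0646 m.

≈ 0.0646 m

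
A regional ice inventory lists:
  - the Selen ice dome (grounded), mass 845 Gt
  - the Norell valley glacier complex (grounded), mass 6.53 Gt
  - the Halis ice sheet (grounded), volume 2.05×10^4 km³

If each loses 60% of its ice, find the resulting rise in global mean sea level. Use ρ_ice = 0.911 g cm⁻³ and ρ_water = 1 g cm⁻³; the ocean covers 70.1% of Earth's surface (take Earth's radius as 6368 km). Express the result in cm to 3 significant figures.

≈ 3.28 cm

Selen: 0.6 × 845 Gt = 5.070×10^14 kg; dividing by ρ_w = 1 g cm⁻³ = 1000 kg m⁻³ gives 5.070×10^11 m³ of water.
Norell: 0.6 × 6.53 Gt = 3.918×10^12 kg; dividing by ρ_w = 1000 kg m⁻³ gives 3.918×10^9 m³ of water.
Halis: 0.6 × 2.05×10^4 km³ × (911/1000) = 1.121×10^4 km³ of water.
Total added water ≈ 1.172×10^13 m³ over 3.57×10^14 m² → Δh = 0.0328 m = 3.28 cm.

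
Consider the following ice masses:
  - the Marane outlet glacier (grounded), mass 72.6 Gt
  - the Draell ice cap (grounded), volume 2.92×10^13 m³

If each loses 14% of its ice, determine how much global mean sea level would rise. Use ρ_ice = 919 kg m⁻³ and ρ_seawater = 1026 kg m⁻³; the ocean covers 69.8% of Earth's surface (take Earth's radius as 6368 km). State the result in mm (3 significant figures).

≈ 10.3 mm

Marane: 0.14 × 72.6 Gt = 1.016×10^13 kg; dividing by ρ_w = 1026 kg m⁻³ gives 9.906×10^9 m³ of water.
Draell: 0.14 × 2.92×10^13 m³ × (919/1026) = 3.662×10^12 m³ of water.
Total added water ≈ 3.672×10^12 m³ over 3.56×10^14 m² → Δh = 0.0103 m = 10.3 mm.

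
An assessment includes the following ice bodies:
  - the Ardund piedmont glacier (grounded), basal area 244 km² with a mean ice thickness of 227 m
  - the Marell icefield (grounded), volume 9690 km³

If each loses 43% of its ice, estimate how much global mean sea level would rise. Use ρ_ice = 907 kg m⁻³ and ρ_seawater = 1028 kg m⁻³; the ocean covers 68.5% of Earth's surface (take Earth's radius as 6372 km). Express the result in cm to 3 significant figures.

≈ 1.06 cm

Ardund: ice volume = 244 km² × 227 m = 55.39 km³; 0.43 × 55.39 × (907/1028) = 21.01 km³ of water.
Marell: 0.43 × 9690 km³ × (907/1028) = 3676 km³ of water.
Total added water ≈ 3.697×10^12 m³ over 3.50×10^14 m² → Δh = 0.0106 m = 1.06 cm.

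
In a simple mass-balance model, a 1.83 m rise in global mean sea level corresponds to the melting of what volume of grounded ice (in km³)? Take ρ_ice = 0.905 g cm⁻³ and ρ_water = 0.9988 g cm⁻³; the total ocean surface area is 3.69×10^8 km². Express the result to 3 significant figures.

Required water volume = Δh × A = 1.83 m × 3.69×10^14 m² = 6.753×10^14 m³ = 6.753×10^5 km³.
Ice volume = water volume × ρ_w/ρ_ice = 6.753×10^5 × 998.8/905 = 7.45×10^5 km³.

≈ 7.45×10^5 km³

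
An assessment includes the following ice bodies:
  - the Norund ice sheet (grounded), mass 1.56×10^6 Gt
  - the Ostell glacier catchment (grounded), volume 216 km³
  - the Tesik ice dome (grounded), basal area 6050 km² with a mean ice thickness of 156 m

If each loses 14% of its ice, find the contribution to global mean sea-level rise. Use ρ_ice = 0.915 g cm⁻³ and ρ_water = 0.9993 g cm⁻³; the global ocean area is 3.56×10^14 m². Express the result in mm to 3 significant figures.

≈ 614 mm

Norund: 0.14 × 1.56×10^6 Gt = 2.184×10^17 kg; dividing by ρ_w = 0.9993 g cm⁻³ = 999.3 kg m⁻³ gives 2.186×10^14 m³ of water.
Ostell: 0.14 × 216 km³ × (915/999.3) = 27.69 km³ of water.
Tesik: ice volume = 6050 km² × 156 m = 943.8 km³; 0.14 × 943.8 × (915/999.3) = 121.0 km³ of water.
Total added water ≈ 2.187×10^14 m³ over 3.56×10^14 m² → Δh = 0.614 m = 614 mm.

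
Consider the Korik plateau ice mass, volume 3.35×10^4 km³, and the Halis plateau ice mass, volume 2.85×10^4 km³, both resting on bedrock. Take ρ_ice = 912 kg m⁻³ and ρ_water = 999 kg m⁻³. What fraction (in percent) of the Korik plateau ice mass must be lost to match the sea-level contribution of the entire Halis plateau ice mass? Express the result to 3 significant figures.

≈ 85.1 %

Equal sea-level rise means equal mass of meltwater, i.e. equal mass of ice lost.
Ice mass of Halis: 2.599×10^16 kg; ice mass of Korik: 3.055×10^16 kg.
Fraction required = 2.599×10^16 / 3.055×10^16 = 0.851 → 85.1 %.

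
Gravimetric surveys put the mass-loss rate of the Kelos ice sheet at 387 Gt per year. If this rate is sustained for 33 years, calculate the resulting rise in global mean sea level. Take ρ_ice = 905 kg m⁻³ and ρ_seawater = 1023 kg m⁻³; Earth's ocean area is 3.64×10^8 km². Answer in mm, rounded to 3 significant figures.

Total mass lost = 387 Gt/yr × 33 yr = 1.277×10^4 Gt = 1.277×10^16 kg.
ρ_w = 1023 kg m⁻³, so water volume = 1.277×10^16 / 1023 = 1.248×10^13 m³.
Δh = 1.248×10^13 / 3.64×10^14 = 0.0343 m = 34.3 mm.

≈ 34.3 mm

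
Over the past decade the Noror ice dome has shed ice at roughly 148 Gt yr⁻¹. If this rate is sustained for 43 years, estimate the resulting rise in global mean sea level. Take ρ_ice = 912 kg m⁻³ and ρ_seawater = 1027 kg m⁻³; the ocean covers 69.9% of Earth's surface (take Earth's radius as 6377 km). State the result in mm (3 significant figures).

≈ 17.3 mm

Total mass lost = 148 Gt/yr × 43 yr = 6364 Gt = 6.364×10^15 kg.
ρ_w = 1027 kg m⁻³, so water volume = 6.364×10^15 / 1027 = 6.197×10^12 m³.
Δh = 6.197×10^12 / 3.57×10^14 = 0.0173 m = 17.3 mm.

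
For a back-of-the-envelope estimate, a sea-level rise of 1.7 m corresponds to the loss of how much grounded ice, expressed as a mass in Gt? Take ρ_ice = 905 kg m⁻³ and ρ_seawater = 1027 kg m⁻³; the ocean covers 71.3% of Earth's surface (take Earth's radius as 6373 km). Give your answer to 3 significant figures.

≈ 6.35×10^5 Gt

Required water volume = Δh × A = 1.7 m × 3.64×10^14 m² = 6.186×10^14 m³.
ρ_w = 1027 kg m⁻³, so the mass of water = 6.186×10^14 m³ × 1027 kg m⁻³ = 6.353×10^17 kg = 6.35×10^5 Gt (and the same mass of ice, by conservation).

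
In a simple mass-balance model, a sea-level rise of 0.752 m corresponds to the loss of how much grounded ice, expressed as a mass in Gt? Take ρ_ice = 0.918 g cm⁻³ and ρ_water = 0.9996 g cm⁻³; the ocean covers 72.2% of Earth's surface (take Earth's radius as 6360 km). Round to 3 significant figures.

≈ 2.76×10^5 Gt

Required water volume = Δh × A = 0.752 m × 3.67×10^14 m² = 2.760×10^14 m³.
ρ_w = 0.9996 g cm⁻³ = 999.6 kg m⁻³, so the mass of water = 2.760×10^14 m³ × 999.6 kg m⁻³ = 2.759×10^17 kg = 2.76×10^5 Gt (and the same mass of ice, by conservation).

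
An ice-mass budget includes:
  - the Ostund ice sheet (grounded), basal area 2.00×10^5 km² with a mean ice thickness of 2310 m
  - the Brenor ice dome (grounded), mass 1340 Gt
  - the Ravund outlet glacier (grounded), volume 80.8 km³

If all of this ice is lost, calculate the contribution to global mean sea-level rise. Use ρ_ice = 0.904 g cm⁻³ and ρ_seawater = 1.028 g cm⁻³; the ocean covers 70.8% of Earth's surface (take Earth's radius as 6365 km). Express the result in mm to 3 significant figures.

Ostund: ice volume = 2.00×10^5 km² × 2310 m = 4.620×10^5 km³; 4.620×10^5 × (904/1028) = 4.063×10^5 km³ of water.
Brenor: 1340 Gt = 1.340×10^15 kg; dividing by ρ_w = 1.028 g cm⁻³ = 1028 kg m⁻³ gives 1.304×10^12 m³ of water.
Ravund: 80.8 km³ × (904/1028) = 71.05 km³ of water.
Total added water ≈ 4.076×10^14 m³ over 3.60×10^14 m² → Δh = 1.13 m = 1130 mm.

≈ 1130 mm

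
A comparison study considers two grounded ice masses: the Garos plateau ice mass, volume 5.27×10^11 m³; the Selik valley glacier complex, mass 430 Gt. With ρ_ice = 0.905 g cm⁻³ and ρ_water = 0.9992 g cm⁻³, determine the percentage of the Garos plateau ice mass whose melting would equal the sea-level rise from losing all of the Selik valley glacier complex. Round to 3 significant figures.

≈ 90.2 %

Equal sea-level rise means equal mass of meltwater, i.e. equal mass of ice lost.
Ice mass of Selik: 4.300×10^14 kg; ice mass of Garos: 4.769×10^14 kg.
Fraction required = 4.300×10^14 / 4.769×10^14 = 0.902 → 90.2 %.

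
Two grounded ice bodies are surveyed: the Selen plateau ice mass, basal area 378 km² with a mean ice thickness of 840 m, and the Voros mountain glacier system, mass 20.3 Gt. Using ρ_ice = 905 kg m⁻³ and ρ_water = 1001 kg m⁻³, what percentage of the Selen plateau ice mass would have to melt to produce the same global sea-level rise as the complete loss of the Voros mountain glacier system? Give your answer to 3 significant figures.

Equal sea-level rise means equal mass of meltwater, i.e. equal mass of ice lost.
Ice mass of Voros: 2.030×10^13 kg; ice mass of Selen: 2.874×10^14 kg.
Fraction required = 2.030×10^13 / 2.874×10^14 = 0.0706 → 7.06 %.

≈ 7.06 %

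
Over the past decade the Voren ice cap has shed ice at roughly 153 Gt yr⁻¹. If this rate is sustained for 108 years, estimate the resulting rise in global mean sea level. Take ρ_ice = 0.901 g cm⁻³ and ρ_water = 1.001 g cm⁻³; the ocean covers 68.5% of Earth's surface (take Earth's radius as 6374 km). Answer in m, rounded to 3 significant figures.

≈ 0.0472 m

Total mass lost = 153 Gt/yr × 108 yr = 1.652×10^4 Gt = 1.652×10^16 kg.
ρ_w = 1.001 g cm⁻³ = 1001 kg m⁻³, so water volume = 1.652×10^16 / 1001 = 1.651×10^13 m³.
Δh = 1.651×10^13 / 3.50×10^14 = 0.0472 m.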